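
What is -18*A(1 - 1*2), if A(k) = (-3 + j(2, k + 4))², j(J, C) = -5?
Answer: -1152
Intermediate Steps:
A(k) = 64 (A(k) = (-3 - 5)² = (-8)² = 64)
-18*A(1 - 1*2) = -18*64 = -1152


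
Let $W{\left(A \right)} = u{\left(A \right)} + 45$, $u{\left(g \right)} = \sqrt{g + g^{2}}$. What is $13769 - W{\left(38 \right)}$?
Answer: $13724 - \sqrt{1482} \approx 13686.0$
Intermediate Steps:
$W{\left(A \right)} = 45 + \sqrt{A \left(1 + A\right)}$ ($W{\left(A \right)} = \sqrt{A \left(1 + A\right)} + 45 = 45 + \sqrt{A \left(1 + A\right)}$)
$13769 - W{\left(38 \right)} = 13769 - \left(45 + \sqrt{38 \left(1 + 38\right)}\right) = 13769 - \left(45 + \sqrt{38 \cdot 39}\right) = 13769 - \left(45 + \sqrt{1482}\right) = 13724 - \sqrt{1482}$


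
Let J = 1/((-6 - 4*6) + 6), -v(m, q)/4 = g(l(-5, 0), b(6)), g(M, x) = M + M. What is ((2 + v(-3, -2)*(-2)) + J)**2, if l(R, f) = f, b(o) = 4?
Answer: 2209/576 ≈ 3.8351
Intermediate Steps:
g(M, x) = 2*M
v(m, q) = 0 (v(m, q) = -8*0 = -4*0 = 0)
J = -1/24 (J = 1/((-6 - 24) + 6) = 1/(-30 + 6) = 1/(-24) = -1/24 ≈ -0.041667)
((2 + v(-3, -2)*(-2)) + J)**2 = ((2 + 0*(-2)) - 1/24)**2 = ((2 + 0) - 1/24)**2 = (2 - 1/24)**2 = (47/24)**2 = 2209/576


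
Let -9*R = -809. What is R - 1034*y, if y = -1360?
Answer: 12656969/9 ≈ 1.4063e+6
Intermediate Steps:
R = 809/9 (R = -1/9*(-809) = 809/9 ≈ 89.889)
R - 1034*y = 809/9 - 1034*(-1360) = 809/9 + 1406240 = 12656969/9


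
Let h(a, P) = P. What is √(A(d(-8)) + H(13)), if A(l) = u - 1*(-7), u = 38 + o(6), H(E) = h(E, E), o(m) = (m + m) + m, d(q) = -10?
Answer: 2*√19 ≈ 8.7178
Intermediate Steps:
o(m) = 3*m (o(m) = 2*m + m = 3*m)
H(E) = E
u = 56 (u = 38 + 3*6 = 38 + 18 = 56)
A(l) = 63 (A(l) = 56 - 1*(-7) = 56 + 7 = 63)
√(A(d(-8)) + H(13)) = √(63 + 13) = √76 = 2*√19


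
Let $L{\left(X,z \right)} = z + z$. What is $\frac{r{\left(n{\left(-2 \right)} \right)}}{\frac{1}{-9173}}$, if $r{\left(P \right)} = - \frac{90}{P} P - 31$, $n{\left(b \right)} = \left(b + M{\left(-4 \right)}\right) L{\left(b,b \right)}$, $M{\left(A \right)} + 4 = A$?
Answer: $1109933$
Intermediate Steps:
$L{\left(X,z \right)} = 2 z$
$M{\left(A \right)} = -4 + A$
$n{\left(b \right)} = 2 b \left(-8 + b\right)$ ($n{\left(b \right)} = \left(b - 8\right) 2 b = \left(-8 + b\right) 2 b = 2 b \left(-8 + b\right)$)
$r{\left(P \right)} = -121$ ($r{\left(P \right)} = -90 - 31 = -121$)
$\frac{r{\left(n{\left(-2 \right)} \right)}}{\frac{1}{-9173}} = - \frac{121}{\frac{1}{-9173}} = - \frac{121}{- \frac{1}{9173}} = \left(-121\right) \left(-9173\right) = 1109933$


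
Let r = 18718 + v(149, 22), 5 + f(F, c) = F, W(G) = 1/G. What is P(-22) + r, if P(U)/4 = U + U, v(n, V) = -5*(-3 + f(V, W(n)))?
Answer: 18472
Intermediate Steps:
W(G) = 1/G
f(F, c) = -5 + F
v(n, V) = 40 - 5*V (v(n, V) = -5*(-3 + (-5 + V)) = -5*(-8 + V) = 40 - 5*V)
r = 18648 (r = 18718 + (40 - 5*22) = 18718 + (40 - 110) = 18718 - 70 = 18648)
P(U) = 8*U (P(U) = 4*(U + U) = 4*(2*U) = 8*U)
P(-22) + r = 8*(-22) + 18648 = -176 + 18648 = 18472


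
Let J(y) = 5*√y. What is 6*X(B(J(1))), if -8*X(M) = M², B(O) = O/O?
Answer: -¾ ≈ -0.75000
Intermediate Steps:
B(O) = 1
X(M) = -M²/8
6*X(B(J(1))) = 6*(-⅛*1²) = 6*(-⅛*1) = 6*(-⅛) = -¾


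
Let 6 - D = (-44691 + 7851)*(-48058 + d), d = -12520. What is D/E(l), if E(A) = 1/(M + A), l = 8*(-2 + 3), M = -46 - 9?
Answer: 104889595158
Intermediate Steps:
M = -55
l = 8 (l = 8*1 = 8)
E(A) = 1/(-55 + A)
D = -2231693514 (D = 6 - (-44691 + 7851)*(-48058 - 12520) = 6 - (-36840)*(-60578) = 6 - 1*2231693520 = 6 - 2231693520 = -2231693514)
D/E(l) = -2231693514/(1/(-55 + 8)) = -2231693514/(1/(-47)) = -2231693514/(-1/47) = -2231693514*(-47) = 104889595158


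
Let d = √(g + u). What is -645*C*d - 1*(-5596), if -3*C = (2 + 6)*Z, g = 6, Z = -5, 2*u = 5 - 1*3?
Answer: 5596 - 8600*√7 ≈ -17157.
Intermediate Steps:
u = 1 (u = (5 - 1*3)/2 = (5 - 3)/2 = (½)*2 = 1)
d = √7 (d = √(6 + 1) = √7 ≈ 2.6458)
C = 40/3 (C = -(2 + 6)*(-5)/3 = -8*(-5)/3 = -⅓*(-40) = 40/3 ≈ 13.333)
-645*C*d - 1*(-5596) = -8600*√7 - 1*(-5596) = -8600*√7 + 5596 = 5596 - 8600*√7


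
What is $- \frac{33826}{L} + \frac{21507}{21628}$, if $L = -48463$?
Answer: $\frac{1773882469}{1048157764} \approx 1.6924$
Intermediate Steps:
$- \frac{33826}{L} + \frac{21507}{21628} = - \frac{33826}{-48463} + \frac{21507}{21628} = \left(-33826\right) \left(- \frac{1}{48463}\right) + 21507 \cdot \frac{1}{21628} = \frac{33826}{48463} + \frac{21507}{21628} = \frac{1773882469}{1048157764}$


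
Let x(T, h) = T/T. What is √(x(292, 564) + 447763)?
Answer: 2*√111941 ≈ 669.15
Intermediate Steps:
x(T, h) = 1
√(x(292, 564) + 447763) = √(1 + 447763) = √447764 = 2*√111941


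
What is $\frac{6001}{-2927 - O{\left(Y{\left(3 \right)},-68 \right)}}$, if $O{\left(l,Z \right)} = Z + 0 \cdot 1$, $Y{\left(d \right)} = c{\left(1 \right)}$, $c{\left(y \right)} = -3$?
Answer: $- \frac{6001}{2859} \approx -2.099$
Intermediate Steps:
$Y{\left(d \right)} = -3$
$O{\left(l,Z \right)} = Z$ ($O{\left(l,Z \right)} = Z + 0 = Z$)
$\frac{6001}{-2927 - O{\left(Y{\left(3 \right)},-68 \right)}} = \frac{6001}{-2927 - -68} = \frac{6001}{-2927 + 68} = \frac{6001}{-2859} = 6001 \left(- \frac{1}{2859}\right) = - \frac{6001}{2859}$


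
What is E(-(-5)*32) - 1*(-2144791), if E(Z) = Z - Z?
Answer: 2144791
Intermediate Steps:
E(Z) = 0
E(-(-5)*32) - 1*(-2144791) = 0 - 1*(-2144791) = 0 + 2144791 = 2144791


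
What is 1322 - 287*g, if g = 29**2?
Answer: -240045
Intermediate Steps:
g = 841
1322 - 287*g = 1322 - 287*841 = 1322 - 241367 = -240045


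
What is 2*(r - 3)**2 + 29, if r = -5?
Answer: 157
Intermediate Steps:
2*(r - 3)**2 + 29 = 2*(-5 - 3)**2 + 29 = 2*(-8)**2 + 29 = 2*64 + 29 = 128 + 29 = 157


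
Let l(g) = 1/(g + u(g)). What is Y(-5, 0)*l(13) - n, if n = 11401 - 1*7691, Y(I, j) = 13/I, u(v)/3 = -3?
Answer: -74213/20 ≈ -3710.6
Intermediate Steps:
u(v) = -9 (u(v) = 3*(-3) = -9)
n = 3710 (n = 11401 - 7691 = 3710)
l(g) = 1/(-9 + g) (l(g) = 1/(g - 9) = 1/(-9 + g))
Y(-5, 0)*l(13) - n = (13/(-5))/(-9 + 13) - 1*3710 = (13*(-⅕))/4 - 3710 = -13/5*¼ - 3710 = -13/20 - 3710 = -74213/20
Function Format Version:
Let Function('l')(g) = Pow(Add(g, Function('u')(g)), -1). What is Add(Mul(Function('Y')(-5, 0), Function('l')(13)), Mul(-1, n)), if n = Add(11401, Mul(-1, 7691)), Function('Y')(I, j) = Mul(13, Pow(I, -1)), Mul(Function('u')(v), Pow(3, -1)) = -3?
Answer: Rational(-74213, 20) ≈ -3710.6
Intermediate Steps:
Function('u')(v) = -9 (Function('u')(v) = Mul(3, -3) = -9)
n = 3710 (n = Add(11401, -7691) = 3710)
Function('l')(g) = Pow(Add(-9, g), -1) (Function('l')(g) = Pow(Add(g, -9), -1) = Pow(Add(-9, g), -1))
Add(Mul(Function('Y')(-5, 0), Function('l')(13)), Mul(-1, n)) = Add(Mul(Mul(13, Pow(-5, -1)), Pow(Add(-9, 13), -1)), Mul(-1, 3710)) = Add(Mul(Mul(13, Rational(-1, 5)), Pow(4, -1)), -3710) = Add(Mul(Rational(-13, 5), Rational(1, 4)), -3710) = Add(Rational(-13, 20), -3710) = Rational(-74213, 20)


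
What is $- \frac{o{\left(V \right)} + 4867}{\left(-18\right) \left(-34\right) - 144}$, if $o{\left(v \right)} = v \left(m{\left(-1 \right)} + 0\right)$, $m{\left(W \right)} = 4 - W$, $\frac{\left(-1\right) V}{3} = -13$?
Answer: $- \frac{2531}{234} \approx -10.816$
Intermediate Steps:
$V = 39$ ($V = \left(-3\right) \left(-13\right) = 39$)
$o{\left(v \right)} = 5 v$ ($o{\left(v \right)} = v \left(\left(4 - -1\right) + 0\right) = v \left(\left(4 + 1\right) + 0\right) = v \left(5 + 0\right) = v 5 = 5 v$)
$- \frac{o{\left(V \right)} + 4867}{\left(-18\right) \left(-34\right) - 144} = - \frac{5 \cdot 39 + 4867}{\left(-18\right) \left(-34\right) - 144} = - \frac{195 + 4867}{612 - 144} = - \frac{5062}{468} = \left(-1\right) \frac{2531}{234} = - \frac{2531}{234}$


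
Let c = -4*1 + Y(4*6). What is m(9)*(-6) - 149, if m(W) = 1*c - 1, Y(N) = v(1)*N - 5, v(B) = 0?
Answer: -89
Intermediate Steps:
Y(N) = -5 (Y(N) = 0*N - 5 = 0 - 5 = -5)
c = -9 (c = -4*1 - 5 = -4 - 5 = -9)
m(W) = -10 (m(W) = 1*(-9) - 1 = -9 - 1 = -10)
m(9)*(-6) - 149 = -10*(-6) - 149 = 60 - 149 = -89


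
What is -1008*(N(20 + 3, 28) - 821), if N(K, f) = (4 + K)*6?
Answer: 664272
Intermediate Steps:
N(K, f) = 24 + 6*K
-1008*(N(20 + 3, 28) - 821) = -1008*((24 + 6*(20 + 3)) - 821) = -1008*((24 + 6*23) - 821) = -1008*((24 + 138) - 821) = -1008*(162 - 821) = -1008*(-659) = 664272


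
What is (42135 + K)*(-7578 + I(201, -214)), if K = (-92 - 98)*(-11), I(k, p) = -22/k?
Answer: -67363520000/201 ≈ -3.3514e+8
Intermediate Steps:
K = 2090 (K = -190*(-11) = 2090)
(42135 + K)*(-7578 + I(201, -214)) = (42135 + 2090)*(-7578 - 22/201) = 44225*(-7578 - 22*1/201) = 44225*(-7578 - 22/201) = 44225*(-1523200/201) = -67363520000/201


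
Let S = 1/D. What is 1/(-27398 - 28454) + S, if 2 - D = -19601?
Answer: 36249/1094866756 ≈ 3.3108e-5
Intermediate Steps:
D = 19603 (D = 2 - 1*(-19601) = 2 + 19601 = 19603)
S = 1/19603 ≈ 5.1013e-5
1/(-27398 - 28454) + S = 1/(-27398 - 28454) + 1/19603 = 1/(-55852) + 1/19603 = -1/55852 + 1/19603 = 36249/1094866756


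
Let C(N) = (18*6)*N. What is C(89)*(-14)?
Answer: -134568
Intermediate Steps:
C(N) = 108*N
C(89)*(-14) = (108*89)*(-14) = 9612*(-14) = -134568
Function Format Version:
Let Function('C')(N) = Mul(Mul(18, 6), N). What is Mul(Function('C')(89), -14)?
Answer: -134568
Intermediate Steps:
Function('C')(N) = Mul(108, N)
Mul(Function('C')(89), -14) = Mul(Mul(108, 89), -14) = Mul(9612, -14) = -134568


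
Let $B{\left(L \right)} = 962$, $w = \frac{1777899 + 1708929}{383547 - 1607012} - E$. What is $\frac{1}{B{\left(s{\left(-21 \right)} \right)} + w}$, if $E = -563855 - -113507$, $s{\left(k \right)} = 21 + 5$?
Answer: $\frac{1223465}{552158502322} \approx 2.2158 \cdot 10^{-6}$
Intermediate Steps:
$s{\left(k \right)} = 26$
$E = -450348$ ($E = -563855 + 113507 = -450348$)
$w = \frac{550981528992}{1223465}$ ($w = \frac{1777899 + 1708929}{383547 - 1607012} - -450348 = \frac{3486828}{-1223465} + 450348 = 3486828 \left(- \frac{1}{1223465}\right) + 450348 = - \frac{3486828}{1223465} + 450348 = \frac{550981528992}{1223465} \approx 4.5035 \cdot 10^{5}$)
$\frac{1}{B{\left(s{\left(-21 \right)} \right)} + w} = \frac{1}{962 + \frac{550981528992}{1223465}} = \frac{1}{\frac{552158502322}{1223465}} = \frac{1223465}{552158502322}$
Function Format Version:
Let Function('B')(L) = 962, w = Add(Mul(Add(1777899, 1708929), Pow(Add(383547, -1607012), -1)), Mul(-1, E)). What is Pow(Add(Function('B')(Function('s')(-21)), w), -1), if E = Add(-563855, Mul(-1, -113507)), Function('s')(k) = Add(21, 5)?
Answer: Rational(1223465, 552158502322) ≈ 2.2158e-6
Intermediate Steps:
Function('s')(k) = 26
E = -450348 (E = Add(-563855, 113507) = -450348)
w = Rational(550981528992, 1223465) (w = Add(Mul(Add(1777899, 1708929), Pow(Add(383547, -1607012), -1)), Mul(-1, -450348)) = Add(Mul(3486828, Pow(-1223465, -1)), 450348) = Add(Mul(3486828, Rational(-1, 1223465)), 450348) = Add(Rational(-3486828, 1223465), 450348) = Rational(550981528992, 1223465) ≈ 4.5035e+5)
Pow(Add(Function('B')(Function('s')(-21)), w), -1) = Pow(Add(962, Rational(550981528992, 1223465)), -1) = Pow(Rational(552158502322, 1223465), -1) = Rational(1223465, 552158502322)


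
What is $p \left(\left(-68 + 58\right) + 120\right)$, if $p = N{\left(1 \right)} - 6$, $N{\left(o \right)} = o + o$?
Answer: $-440$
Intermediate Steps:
$N{\left(o \right)} = 2 o$
$p = -4$ ($p = 2 \cdot 1 - 6 = 2 - 6 = -4$)
$p \left(\left(-68 + 58\right) + 120\right) = - 4 \left(\left(-68 + 58\right) + 120\right) = - 4 \left(-10 + 120\right) = \left(-4\right) 110 = -440$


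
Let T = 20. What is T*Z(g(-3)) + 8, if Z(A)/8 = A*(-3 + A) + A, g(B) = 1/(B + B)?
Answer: 592/9 ≈ 65.778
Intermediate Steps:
g(B) = 1/(2*B)
Z(A) = 8*A + 8*A*(-3 + A) (Z(A) = 8*(A*(-3 + A) + A) = 8*(A + A*(-3 + A)) = 8*A + 8*A*(-3 + A))
T*Z(g(-3)) + 8 = 20*(8*((1/2)/(-3))*(-2 + (1/2)/(-3))) + 8 = 20*(8*((1/2)*(-1/3))*(-2 + (1/2)*(-1/3))) + 8 = 20*(8*(-1/6)*(-2 - 1/6)) + 8 = 20*(8*(-1/6)*(-13/6)) + 8 = 20*(26/9) + 8 = 520/9 + 8 = 592/9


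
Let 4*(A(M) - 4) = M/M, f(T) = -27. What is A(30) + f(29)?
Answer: -91/4 ≈ -22.750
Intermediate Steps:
A(M) = 17/4 (A(M) = 4 + (M/M)/4 = 4 + (¼)*1 = 4 + ¼ = 17/4)
A(30) + f(29) = 17/4 - 27 = -91/4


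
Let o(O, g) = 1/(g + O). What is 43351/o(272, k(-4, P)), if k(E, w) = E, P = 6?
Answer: 11618068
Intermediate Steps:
o(O, g) = 1/(O + g)
43351/o(272, k(-4, P)) = 43351/(1/(272 - 4)) = 43351/(1/268) = 43351*268 = 11618068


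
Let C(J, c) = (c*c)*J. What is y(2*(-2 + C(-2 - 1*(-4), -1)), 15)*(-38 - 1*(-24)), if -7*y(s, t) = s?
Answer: 0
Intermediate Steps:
C(J, c) = J*c**2 (C(J, c) = c**2*J = J*c**2)
y(s, t) = -s/7
y(2*(-2 + C(-2 - 1*(-4), -1)), 15)*(-38 - 1*(-24)) = (-2*(-2 + (-2 - 1*(-4))*(-1)**2)/7)*(-38 - 1*(-24)) = (-2*(-2 + (-2 + 4)*1)/7)*(-38 + 24) = -2*(-2 + 2*1)/7*(-14) = -2*(-2 + 2)/7*(-14) = -2*0/7*(-14) = -1/7*0*(-14) = 0*(-14) = 0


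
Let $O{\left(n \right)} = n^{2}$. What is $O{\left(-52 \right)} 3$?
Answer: $8112$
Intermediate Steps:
$O{\left(-52 \right)} 3 = \left(-52\right)^{2} \cdot 3 = 2704 \cdot 3 = 8112$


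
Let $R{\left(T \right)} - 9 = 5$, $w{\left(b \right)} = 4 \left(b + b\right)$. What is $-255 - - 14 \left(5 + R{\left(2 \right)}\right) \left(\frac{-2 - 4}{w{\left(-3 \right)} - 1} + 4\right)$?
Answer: $\frac{21821}{25} \approx 872.84$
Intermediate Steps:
$w{\left(b \right)} = 8 b$ ($w{\left(b \right)} = 4 \cdot 2 b = 8 b$)
$R{\left(T \right)} = 14$ ($R{\left(T \right)} = 9 + 5 = 14$)
$-255 - - 14 \left(5 + R{\left(2 \right)}\right) \left(\frac{-2 - 4}{w{\left(-3 \right)} - 1} + 4\right) = -255 - - 14 \left(5 + 14\right) \left(\frac{-2 - 4}{8 \left(-3\right) - 1} + 4\right) = -255 - - 14 \cdot 19 \left(- \frac{6}{-24 - 1} + 4\right) = -255 - - 14 \cdot 19 \left(- \frac{6}{-25} + 4\right) = -255 - - 14 \cdot 19 \left(\left(-6\right) \left(- \frac{1}{25}\right) + 4\right) = -255 - - 14 \cdot 19 \left(\frac{6}{25} + 4\right) = -255 - - 14 \cdot 19 \cdot \frac{106}{25} = -255 - \left(-14\right) \frac{2014}{25} = -255 - - \frac{28196}{25} = -255 + \frac{28196}{25} = \frac{21821}{25}$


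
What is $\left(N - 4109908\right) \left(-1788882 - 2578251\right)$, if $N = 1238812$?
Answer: $12538458087768$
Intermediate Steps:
$\left(N - 4109908\right) \left(-1788882 - 2578251\right) = \left(1238812 - 4109908\right) \left(-1788882 - 2578251\right) = \left(-2871096\right) \left(-4367133\right) = 12538458087768$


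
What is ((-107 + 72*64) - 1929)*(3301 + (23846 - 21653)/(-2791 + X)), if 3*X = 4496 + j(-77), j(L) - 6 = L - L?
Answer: 32848534624/3871 ≈ 8.4858e+6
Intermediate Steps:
j(L) = 6 (j(L) = 6 + (L - L) = 6 + 0 = 6)
X = 4502/3 (X = (4496 + 6)/3 = (1/3)*4502 = 4502/3 ≈ 1500.7)
((-107 + 72*64) - 1929)*(3301 + (23846 - 21653)/(-2791 + X)) = ((-107 + 72*64) - 1929)*(3301 + (23846 - 21653)/(-2791 + 4502/3)) = ((-107 + 4608) - 1929)*(3301 + 2193/(-3871/3)) = (4501 - 1929)*(3301 + 2193*(-3/3871)) = 2572*(3301 - 6579/3871) = 2572*(12771592/3871) = 32848534624/3871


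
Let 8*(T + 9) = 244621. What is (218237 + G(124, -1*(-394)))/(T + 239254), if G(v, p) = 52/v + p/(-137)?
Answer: 7414736848/9167493507 ≈ 0.80881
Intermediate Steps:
T = 244549/8 (T = -9 + (⅛)*244621 = -9 + 244621/8 = 244549/8 ≈ 30569.)
G(v, p) = 52/v - p/137 (G(v, p) = 52/v + p*(-1/137) = 52/v - p/137)
(218237 + G(124, -1*(-394)))/(T + 239254) = (218237 + (52/124 - (-1)*(-394)/137))/(244549/8 + 239254) = (218237 + (52*(1/124) - 1/137*394))/(2158581/8) = (218237 + (13/31 - 394/137))*(8/2158581) = (218237 - 10433/4247)*(8/2158581) = (926842106/4247)*(8/2158581) = 7414736848/9167493507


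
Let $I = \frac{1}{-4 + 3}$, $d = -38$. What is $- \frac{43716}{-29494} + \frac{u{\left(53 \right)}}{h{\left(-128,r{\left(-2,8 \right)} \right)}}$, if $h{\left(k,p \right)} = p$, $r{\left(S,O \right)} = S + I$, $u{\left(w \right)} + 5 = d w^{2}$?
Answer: $\frac{1574263583}{44241} \approx 35584.0$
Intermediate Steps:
$I = -1$ ($I = \frac{1}{-1} = -1$)
$u{\left(w \right)} = -5 - 38 w^{2}$
$r{\left(S,O \right)} = -1 + S$ ($r{\left(S,O \right)} = S - 1 = -1 + S$)
$- \frac{43716}{-29494} + \frac{u{\left(53 \right)}}{h{\left(-128,r{\left(-2,8 \right)} \right)}} = - \frac{43716}{-29494} + \frac{-5 - 38 \cdot 53^{2}}{-1 - 2} = \left(-43716\right) \left(- \frac{1}{29494}\right) + \frac{-5 - 106742}{-3} = \frac{21858}{14747} + \left(-5 - 106742\right) \left(- \frac{1}{3}\right) = \frac{21858}{14747} - - \frac{106747}{3} = \frac{21858}{14747} + \frac{106747}{3} = \frac{1574263583}{44241}$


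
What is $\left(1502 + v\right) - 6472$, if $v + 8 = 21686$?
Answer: $16708$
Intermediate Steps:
$v = 21678$ ($v = -8 + 21686 = 21678$)
$\left(1502 + v\right) - 6472 = \left(1502 + 21678\right) - 6472 = 23180 - 6472 = 16708$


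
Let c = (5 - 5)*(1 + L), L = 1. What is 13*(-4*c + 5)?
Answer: 65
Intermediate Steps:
c = 0 (c = (5 - 5)*(1 + 1) = 0*2 = 0)
13*(-4*c + 5) = 13*(-4*0 + 5) = 13*(0 + 5) = 13*5 = 65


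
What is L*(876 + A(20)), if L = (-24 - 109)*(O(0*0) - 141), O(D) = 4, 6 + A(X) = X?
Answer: 16216690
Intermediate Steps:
A(X) = -6 + X
L = 18221 (L = (-24 - 109)*(4 - 141) = -133*(-137) = 18221)
L*(876 + A(20)) = 18221*(876 + (-6 + 20)) = 18221*(876 + 14) = 18221*890 = 16216690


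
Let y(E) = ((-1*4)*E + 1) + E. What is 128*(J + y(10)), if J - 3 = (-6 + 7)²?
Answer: -3200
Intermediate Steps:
J = 4 (J = 3 + (-6 + 7)² = 3 + 1² = 3 + 1 = 4)
y(E) = 1 - 3*E (y(E) = (-4*E + 1) + E = (1 - 4*E) + E = 1 - 3*E)
128*(J + y(10)) = 128*(4 + (1 - 3*10)) = 128*(4 + (1 - 30)) = 128*(4 - 29) = 128*(-25) = -3200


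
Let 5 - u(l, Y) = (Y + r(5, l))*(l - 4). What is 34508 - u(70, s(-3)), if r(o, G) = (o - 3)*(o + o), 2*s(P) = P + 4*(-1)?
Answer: 35592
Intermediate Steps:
s(P) = -2 + P/2 (s(P) = (P + 4*(-1))/2 = (P - 4)/2 = (-4 + P)/2 = -2 + P/2)
r(o, G) = 2*o*(-3 + o) (r(o, G) = (-3 + o)*(2*o) = 2*o*(-3 + o))
u(l, Y) = 5 - (-4 + l)*(20 + Y) (u(l, Y) = 5 - (Y + 2*5*(-3 + 5))*(l - 4) = 5 - (Y + 2*5*2)*(-4 + l) = 5 - (Y + 20)*(-4 + l) = 5 - (20 + Y)*(-4 + l) = 5 - (-4 + l)*(20 + Y))
34508 - u(70, s(-3)) = 34508 - (85 - 20*70 + 4*(-2 + (½)*(-3)) - 1*(-2 + (½)*(-3))*70) = 34508 - (85 - 1400 + 4*(-2 - 3/2) - 1*(-2 - 3/2)*70) = 34508 - (85 - 1400 + 4*(-7/2) - 1*(-7/2)*70) = 34508 - (85 - 1400 - 14 + 245) = 34508 - 1*(-1084) = 34508 + 1084 = 35592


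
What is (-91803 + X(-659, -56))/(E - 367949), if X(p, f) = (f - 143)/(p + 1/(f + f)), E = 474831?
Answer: -6775865339/7888853538 ≈ -0.85892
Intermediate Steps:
X(p, f) = (-143 + f)/(p + 1/(2*f))
(-91803 + X(-659, -56))/(E - 367949) = (-91803 + 2*(-56)*(-143 - 56)/(1 + 2*(-56)*(-659)))/(474831 - 367949) = (-91803 + 2*(-56)*(-199)/(1 + 73808))/106882 = (-91803 + 2*(-56)*(-199)/73809)*(1/106882) = (-91803 + 2*(-56)*(1/73809)*(-199))*(1/106882) = (-91803 + 22288/73809)*(1/106882) = -6775865339/73809*1/106882 = -6775865339/7888853538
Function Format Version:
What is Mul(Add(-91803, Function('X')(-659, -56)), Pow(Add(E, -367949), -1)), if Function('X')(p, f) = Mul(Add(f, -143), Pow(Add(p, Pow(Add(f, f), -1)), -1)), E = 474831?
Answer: Rational(-6775865339, 7888853538) ≈ -0.85892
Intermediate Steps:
Function('X')(p, f) = Mul(Pow(Add(p, Mul(Rational(1, 2), Pow(f, -1))), -1), Add(-143, f)) (Function('X')(p, f) = Mul(Add(-143, f), Pow(Add(p, Pow(Mul(2, f), -1)), -1)) = Mul(Add(-143, f), Pow(Add(p, Mul(Rational(1, 2), Pow(f, -1))), -1)) = Mul(Pow(Add(p, Mul(Rational(1, 2), Pow(f, -1))), -1), Add(-143, f)))
Mul(Add(-91803, Function('X')(-659, -56)), Pow(Add(E, -367949), -1)) = Mul(Add(-91803, Mul(2, -56, Pow(Add(1, Mul(2, -56, -659)), -1), Add(-143, -56))), Pow(Add(474831, -367949), -1)) = Mul(Add(-91803, Mul(2, -56, Pow(Add(1, 73808), -1), -199)), Pow(106882, -1)) = Mul(Add(-91803, Mul(2, -56, Pow(73809, -1), -199)), Rational(1, 106882)) = Mul(Add(-91803, Mul(2, -56, Rational(1, 73809), -199)), Rational(1, 106882)) = Mul(Add(-91803, Rational(22288, 73809)), Rational(1, 106882)) = Mul(Rational(-6775865339, 73809), Rational(1, 106882)) = Rational(-6775865339, 7888853538)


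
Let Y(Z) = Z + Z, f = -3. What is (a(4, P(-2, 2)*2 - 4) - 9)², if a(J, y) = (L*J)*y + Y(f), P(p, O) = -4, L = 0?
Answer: 225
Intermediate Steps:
Y(Z) = 2*Z
a(J, y) = -6 (a(J, y) = (0*J)*y + 2*(-3) = 0*y - 6 = 0 - 6 = -6)
(a(4, P(-2, 2)*2 - 4) - 9)² = (-6 - 9)² = (-15)² = 225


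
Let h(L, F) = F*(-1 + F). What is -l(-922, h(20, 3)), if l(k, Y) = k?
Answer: 922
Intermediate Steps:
-l(-922, h(20, 3)) = -1*(-922) = 922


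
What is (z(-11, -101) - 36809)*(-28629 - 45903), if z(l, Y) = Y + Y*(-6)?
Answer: 2705809728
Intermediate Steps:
z(l, Y) = -5*Y (z(l, Y) = Y - 6*Y = -5*Y)
(z(-11, -101) - 36809)*(-28629 - 45903) = (-5*(-101) - 36809)*(-28629 - 45903) = (505 - 36809)*(-74532) = -36304*(-74532) = 2705809728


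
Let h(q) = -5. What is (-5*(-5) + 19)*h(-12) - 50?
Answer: -270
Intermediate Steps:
(-5*(-5) + 19)*h(-12) - 50 = (-5*(-5) + 19)*(-5) - 50 = (25 + 19)*(-5) - 50 = 44*(-5) - 50 = -220 - 50 = -270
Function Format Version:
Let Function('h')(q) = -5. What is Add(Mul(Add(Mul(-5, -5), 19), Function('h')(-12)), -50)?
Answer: -270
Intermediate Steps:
Add(Mul(Add(Mul(-5, -5), 19), Function('h')(-12)), -50) = Add(Mul(Add(Mul(-5, -5), 19), -5), -50) = Add(Mul(Add(25, 19), -5), -50) = Add(Mul(44, -5), -50) = Add(-220, -50) = -270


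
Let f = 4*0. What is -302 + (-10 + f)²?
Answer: -202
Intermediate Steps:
f = 0
-302 + (-10 + f)² = -302 + (-10 + 0)² = -302 + (-10)² = -302 + 100 = -202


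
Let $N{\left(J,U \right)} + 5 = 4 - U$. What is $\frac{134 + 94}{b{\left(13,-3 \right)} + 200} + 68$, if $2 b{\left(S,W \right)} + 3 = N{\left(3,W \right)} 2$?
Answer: $\frac{27724}{401} \approx 69.137$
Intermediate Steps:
$N{\left(J,U \right)} = -1 - U$ ($N{\left(J,U \right)} = -5 - \left(-4 + U\right) = -1 - U$)
$b{\left(S,W \right)} = - \frac{5}{2} - W$ ($b{\left(S,W \right)} = - \frac{3}{2} + \frac{\left(-1 - W\right) 2}{2} = - \frac{3}{2} + \frac{-2 - 2 W}{2} = - \frac{3}{2} - \left(1 + W\right) = - \frac{5}{2} - W$)
$\frac{134 + 94}{b{\left(13,-3 \right)} + 200} + 68 = \frac{134 + 94}{\left(- \frac{5}{2} - -3\right) + 200} + 68 = \frac{228}{\left(- \frac{5}{2} + 3\right) + 200} + 68 = \frac{228}{\frac{1}{2} + 200} + 68 = \frac{228}{\frac{401}{2}} + 68 = 228 \cdot \frac{2}{401} + 68 = \frac{456}{401} + 68 = \frac{27724}{401}$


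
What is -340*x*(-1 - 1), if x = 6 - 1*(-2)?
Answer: 5440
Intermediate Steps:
x = 8 (x = 6 + 2 = 8)
-340*x*(-1 - 1) = -2720*(-1 - 1) = -2720*(-2) = -340*(-16) = 5440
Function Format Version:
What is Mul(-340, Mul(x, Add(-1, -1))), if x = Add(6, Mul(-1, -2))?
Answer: 5440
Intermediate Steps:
x = 8 (x = Add(6, 2) = 8)
Mul(-340, Mul(x, Add(-1, -1))) = Mul(-340, Mul(8, Add(-1, -1))) = Mul(-340, Mul(8, -2)) = Mul(-340, -16) = 5440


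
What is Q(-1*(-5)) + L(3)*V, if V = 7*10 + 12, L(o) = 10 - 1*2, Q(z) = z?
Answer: 661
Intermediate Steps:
L(o) = 8 (L(o) = 10 - 2 = 8)
V = 82 (V = 70 + 12 = 82)
Q(-1*(-5)) + L(3)*V = -1*(-5) + 8*82 = 5 + 656 = 661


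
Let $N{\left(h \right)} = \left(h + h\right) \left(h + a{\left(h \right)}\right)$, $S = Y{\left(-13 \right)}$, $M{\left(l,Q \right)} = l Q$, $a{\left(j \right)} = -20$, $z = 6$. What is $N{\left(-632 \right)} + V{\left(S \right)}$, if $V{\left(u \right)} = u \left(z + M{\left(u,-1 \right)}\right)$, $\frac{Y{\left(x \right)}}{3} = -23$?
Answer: $818953$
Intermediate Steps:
$Y{\left(x \right)} = -69$ ($Y{\left(x \right)} = 3 \left(-23\right) = -69$)
$M{\left(l,Q \right)} = Q l$
$S = -69$
$V{\left(u \right)} = u \left(6 - u\right)$
$N{\left(h \right)} = 2 h \left(-20 + h\right)$ ($N{\left(h \right)} = \left(h + h\right) \left(h - 20\right) = 2 h \left(-20 + h\right)$)
$N{\left(-632 \right)} + V{\left(S \right)} = 2 \left(-632\right) \left(-20 - 632\right) - 69 \left(6 - -69\right) = 2 \left(-632\right) \left(-652\right) - 69 \left(6 + 69\right) = 824128 - 5175 = 818953$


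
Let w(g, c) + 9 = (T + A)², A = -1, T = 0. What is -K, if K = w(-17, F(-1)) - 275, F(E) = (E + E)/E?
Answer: 283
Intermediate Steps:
F(E) = 2 (F(E) = (2*E)/E = 2)
w(g, c) = -8 (w(g, c) = -9 + (0 - 1)² = -9 + (-1)² = -9 + 1 = -8)
K = -283 (K = -8 - 275 = -283)
-K = -1*(-283) = 283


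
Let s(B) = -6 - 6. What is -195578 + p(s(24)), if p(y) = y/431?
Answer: -84294130/431 ≈ -1.9558e+5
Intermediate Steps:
s(B) = -12
p(y) = y/431 (p(y) = y*(1/431) = y/431)
-195578 + p(s(24)) = -195578 + (1/431)*(-12) = -195578 - 12/431 = -84294130/431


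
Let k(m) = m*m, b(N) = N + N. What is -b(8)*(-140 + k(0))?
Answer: 2240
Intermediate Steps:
b(N) = 2*N
k(m) = m**2
-b(8)*(-140 + k(0)) = -2*8*(-140 + 0**2) = -16*(-140 + 0) = -16*(-140) = -1*(-2240) = 2240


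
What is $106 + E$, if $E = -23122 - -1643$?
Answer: $-21373$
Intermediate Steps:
$E = -21479$ ($E = -23122 + 1643 = -21479$)
$106 + E = 106 - 21479 = -21373$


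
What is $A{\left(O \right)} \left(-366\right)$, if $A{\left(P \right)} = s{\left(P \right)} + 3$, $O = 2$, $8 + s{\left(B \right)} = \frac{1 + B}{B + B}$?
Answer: $\frac{3111}{2} \approx 1555.5$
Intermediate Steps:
$s{\left(B \right)} = -8 + \frac{1 + B}{2 B}$ ($s{\left(B \right)} = -8 + \frac{1 + B}{B + B} = -8 + \frac{1 + B}{2 B}$)
$A{\left(P \right)} = 3 + \frac{1 - 15 P}{2 P}$ ($A{\left(P \right)} = \frac{1 - 15 P}{2 P} + 3 = 3 + \frac{1 - 15 P}{2 P}$)
$A{\left(O \right)} \left(-366\right) = \frac{1 - 18}{2 \cdot 2} \left(-366\right) = \frac{1}{2} \cdot \frac{1}{2} \left(1 - 18\right) \left(-366\right) = \frac{1}{2} \cdot \frac{1}{2} \left(-17\right) \left(-366\right) = \left(- \frac{17}{4}\right) \left(-366\right) = \frac{3111}{2}$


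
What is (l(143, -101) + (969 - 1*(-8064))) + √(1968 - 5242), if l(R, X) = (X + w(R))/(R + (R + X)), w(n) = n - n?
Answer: 1671004/185 + I*√3274 ≈ 9032.5 + 57.219*I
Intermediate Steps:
w(n) = 0
l(R, X) = X/(X + 2*R) (l(R, X) = (X + 0)/(R + (R + X)) = X/(X + 2*R))
(l(143, -101) + (969 - 1*(-8064))) + √(1968 - 5242) = (-101/(-101 + 2*143) + (969 - 1*(-8064))) + √(1968 - 5242) = (-101/(-101 + 286) + (969 + 8064)) + √(-3274) = (-101/185 + 9033) + I*√3274 = 1671004/185 + I*√3274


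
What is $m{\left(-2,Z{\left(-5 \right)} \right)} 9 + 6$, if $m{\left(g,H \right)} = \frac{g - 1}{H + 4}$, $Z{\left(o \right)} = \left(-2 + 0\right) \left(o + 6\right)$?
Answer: $- \frac{15}{2} \approx -7.5$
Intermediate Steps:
$Z{\left(o \right)} = -12 - 2 o$ ($Z{\left(o \right)} = - 2 \left(6 + o\right) = -12 - 2 o$)
$m{\left(g,H \right)} = \frac{-1 + g}{4 + H}$
$m{\left(-2,Z{\left(-5 \right)} \right)} 9 + 6 = \frac{-1 - 2}{4 - 2} \cdot 9 + 6 = \frac{1}{4 + \left(-12 + 10\right)} \left(-3\right) 9 + 6 = \frac{1}{4 - 2} \left(-3\right) 9 + 6 = \frac{1}{2} \left(-3\right) 9 + 6 = \left(- \frac{3}{2}\right) 9 + 6 = - \frac{27}{2} + 6 = - \frac{15}{2}$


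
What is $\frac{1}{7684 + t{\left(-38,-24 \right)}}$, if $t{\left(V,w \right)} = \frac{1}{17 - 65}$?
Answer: $\frac{48}{368831} \approx 0.00013014$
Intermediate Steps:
$t{\left(V,w \right)} = - \frac{1}{48}$ ($t{\left(V,w \right)} = \frac{1}{-48} = - \frac{1}{48}$)
$\frac{1}{7684 + t{\left(-38,-24 \right)}} = \frac{1}{7684 - \frac{1}{48}} = \frac{1}{\frac{368831}{48}} = \frac{48}{368831}$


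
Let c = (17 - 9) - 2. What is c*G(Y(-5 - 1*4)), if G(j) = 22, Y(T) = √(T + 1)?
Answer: 132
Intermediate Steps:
Y(T) = √(1 + T)
c = 6 (c = 8 - 2 = 6)
c*G(Y(-5 - 1*4)) = 6*22 = 132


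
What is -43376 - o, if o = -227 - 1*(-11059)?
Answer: -54208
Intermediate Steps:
o = 10832 (o = -227 + 11059 = 10832)
-43376 - o = -43376 - 1*10832 = -43376 - 10832 = -54208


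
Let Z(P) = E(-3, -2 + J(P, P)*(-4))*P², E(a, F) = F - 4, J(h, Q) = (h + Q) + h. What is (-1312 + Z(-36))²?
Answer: 303363014656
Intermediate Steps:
J(h, Q) = Q + 2*h (J(h, Q) = (Q + h) + h = Q + 2*h)
E(a, F) = -4 + F
Z(P) = P²*(-6 - 12*P) (Z(P) = (-4 + (-2 + (P + 2*P)*(-4)))*P² = (-4 + (-2 + (3*P)*(-4)))*P² = (-4 + (-2 - 12*P))*P² = (-6 - 12*P)*P² = P²*(-6 - 12*P))
(-1312 + Z(-36))² = (-1312 + (-36)²*(-6 - 12*(-36)))² = (-1312 + 1296*(-6 + 432))² = (-1312 + 1296*426)² = (-1312 + 552096)² = 550784² = 303363014656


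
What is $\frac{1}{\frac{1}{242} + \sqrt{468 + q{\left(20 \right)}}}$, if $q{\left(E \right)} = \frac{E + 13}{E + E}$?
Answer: $- \frac{2420}{274562663} + \frac{29282 \sqrt{187530}}{274562663} \approx 0.046176$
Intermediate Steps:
$q{\left(E \right)} = \frac{13 + E}{2 E}$
$\frac{1}{\frac{1}{242} + \sqrt{468 + q{\left(20 \right)}}} = \frac{1}{\frac{1}{242} + \sqrt{468 + \frac{13 + 20}{2 \cdot 20}}} = \frac{1}{\frac{1}{242} + \sqrt{468 + \frac{1}{2} \cdot \frac{1}{20} \cdot 33}} = \frac{1}{\frac{1}{242} + \sqrt{468 + \frac{33}{40}}} = \frac{1}{\frac{1}{242} + \sqrt{\frac{18753}{40}}} = \frac{1}{\frac{1}{242} + \frac{\sqrt{187530}}{20}}$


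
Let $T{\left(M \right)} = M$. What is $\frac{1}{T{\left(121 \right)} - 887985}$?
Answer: $- \frac{1}{887864} \approx -1.1263 \cdot 10^{-6}$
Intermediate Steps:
$\frac{1}{T{\left(121 \right)} - 887985} = \frac{1}{121 - 887985} = \frac{1}{-887864} = - \frac{1}{887864}$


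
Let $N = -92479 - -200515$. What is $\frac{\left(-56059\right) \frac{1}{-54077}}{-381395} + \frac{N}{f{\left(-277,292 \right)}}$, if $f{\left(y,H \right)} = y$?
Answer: $- \frac{2228209825455283}{5713041183955} \approx -390.02$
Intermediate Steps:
$N = 108036$ ($N = -92479 + 200515 = 108036$)
$\frac{\left(-56059\right) \frac{1}{-54077}}{-381395} + \frac{N}{f{\left(-277,292 \right)}} = \frac{\left(-56059\right) \frac{1}{-54077}}{-381395} + \frac{108036}{-277} = \left(-56059\right) \left(- \frac{1}{54077}\right) \left(- \frac{1}{381395}\right) + 108036 \left(- \frac{1}{277}\right) = \frac{56059}{54077} \left(- \frac{1}{381395}\right) - \frac{108036}{277} = - \frac{56059}{20624697415} - \frac{108036}{277} = - \frac{2228209825455283}{5713041183955}$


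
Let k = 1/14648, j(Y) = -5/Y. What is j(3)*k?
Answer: -5/43944 ≈ -0.00011378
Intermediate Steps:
k = 1/14648 ≈ 6.8269e-5
j(3)*k = -5/3*(1/14648) = -5*1/3*(1/14648) = -5/3*1/14648 = -5/43944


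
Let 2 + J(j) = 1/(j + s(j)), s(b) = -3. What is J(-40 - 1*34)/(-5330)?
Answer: 31/82082 ≈ 0.00037767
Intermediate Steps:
J(j) = -2 + 1/(-3 + j) (J(j) = -2 + 1/(j - 3) = -2 + 1/(-3 + j))
J(-40 - 1*34)/(-5330) = ((7 - 2*(-40 - 1*34))/(-3 + (-40 - 1*34)))/(-5330) = ((7 - 2*(-40 - 34))/(-3 + (-40 - 34)))*(-1/5330) = ((7 - 2*(-74))/(-3 - 74))*(-1/5330) = ((7 + 148)/(-77))*(-1/5330) = -1/77*155*(-1/5330) = -155/77*(-1/5330) = 31/82082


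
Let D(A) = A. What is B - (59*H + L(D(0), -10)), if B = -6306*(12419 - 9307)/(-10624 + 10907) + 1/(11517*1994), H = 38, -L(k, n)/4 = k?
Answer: -465240311076401/6499066134 ≈ -71586.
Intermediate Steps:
L(k, n) = -4*k
B = -450669404803973/6499066134 (B = -6306/(283/3112) + (1/11517)*(1/1994) = -6306/(283*(1/3112)) + 1/22964898 = -6306/283/3112 + 1/22964898 = -6306*3112/283 + 1/22964898 = -19624272/283 + 1/22964898 = -450669404803973/6499066134 ≈ -69344.)
B - (59*H + L(D(0), -10)) = -450669404803973/6499066134 - (59*38 - 4*0) = -450669404803973/6499066134 - (2242 + 0) = -450669404803973/6499066134 - 1*2242 = -450669404803973/6499066134 - 2242 = -465240311076401/6499066134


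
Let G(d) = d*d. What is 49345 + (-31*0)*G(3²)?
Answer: 49345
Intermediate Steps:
G(d) = d²
49345 + (-31*0)*G(3²) = 49345 + (-31*0)*(3²)² = 49345 + 0*9² = 49345 + 0*81 = 49345 + 0 = 49345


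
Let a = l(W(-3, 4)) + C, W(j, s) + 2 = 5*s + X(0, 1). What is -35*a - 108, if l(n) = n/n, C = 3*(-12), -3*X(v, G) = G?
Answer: 1117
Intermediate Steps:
X(v, G) = -G/3
W(j, s) = -7/3 + 5*s (W(j, s) = -2 + (5*s - 1/3*1) = -2 + (5*s - 1/3) = -2 + (-1/3 + 5*s) = -7/3 + 5*s)
C = -36
l(n) = 1
a = -35 (a = 1 - 36 = -35)
-35*a - 108 = -35*(-35) - 108 = 1225 - 108 = 1117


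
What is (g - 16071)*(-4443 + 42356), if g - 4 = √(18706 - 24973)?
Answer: -609148171 + 37913*I*√6267 ≈ -6.0915e+8 + 3.0014e+6*I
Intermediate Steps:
g = 4 + I*√6267 (g = 4 + √(18706 - 24973) = 4 + √(-6267) = 4 + I*√6267 ≈ 4.0 + 79.164*I)
(g - 16071)*(-4443 + 42356) = ((4 + I*√6267) - 16071)*(-4443 + 42356) = (-16067 + I*√6267)*37913 = -609148171 + 37913*I*√6267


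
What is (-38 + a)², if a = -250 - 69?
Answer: 127449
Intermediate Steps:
a = -319
(-38 + a)² = (-38 - 319)² = (-357)² = 127449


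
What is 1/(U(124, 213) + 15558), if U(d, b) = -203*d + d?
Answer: -1/9490 ≈ -0.00010537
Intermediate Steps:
U(d, b) = -202*d
1/(U(124, 213) + 15558) = 1/(-202*124 + 15558) = 1/(-25048 + 15558) = 1/(-9490) = -1/9490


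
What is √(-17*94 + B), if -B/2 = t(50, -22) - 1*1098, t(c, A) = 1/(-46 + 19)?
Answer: 2*√12111/9 ≈ 24.456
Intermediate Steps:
t(c, A) = -1/27 (t(c, A) = 1/(-27) = -1/27)
B = 59294/27 (B = -2*(-1/27 - 1*1098) = -2*(-1/27 - 1098) = -2*(-29647/27) = 59294/27 ≈ 2196.1)
√(-17*94 + B) = √(-17*94 + 59294/27) = √(-1598 + 59294/27) = √(16148/27) = 2*√12111/9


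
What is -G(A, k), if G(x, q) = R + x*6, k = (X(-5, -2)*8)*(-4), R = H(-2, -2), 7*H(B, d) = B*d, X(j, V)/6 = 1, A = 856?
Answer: -35956/7 ≈ -5136.6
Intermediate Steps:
X(j, V) = 6 (X(j, V) = 6*1 = 6)
H(B, d) = B*d/7 (H(B, d) = (B*d)/7 = B*d/7)
R = 4/7 (R = (1/7)*(-2)*(-2) = 4/7 ≈ 0.57143)
k = -192 (k = (6*8)*(-4) = 48*(-4) = -192)
G(x, q) = 4/7 + 6*x (G(x, q) = 4/7 + x*6 = 4/7 + 6*x)
-G(A, k) = -(4/7 + 6*856) = -(4/7 + 5136) = -1*35956/7 = -35956/7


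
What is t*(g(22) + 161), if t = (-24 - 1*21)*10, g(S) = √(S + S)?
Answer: -72450 - 900*√11 ≈ -75435.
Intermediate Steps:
g(S) = √2*√S (g(S) = √(2*S) = √2*√S)
t = -450 (t = (-24 - 21)*10 = -45*10 = -450)
t*(g(22) + 161) = -450*(√2*√22 + 161) = -450*(2*√11 + 161) = -450*(161 + 2*√11) = -72450 - 900*√11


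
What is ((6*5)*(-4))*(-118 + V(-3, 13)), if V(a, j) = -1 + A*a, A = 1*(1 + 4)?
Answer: 16080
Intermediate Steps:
A = 5 (A = 1*5 = 5)
V(a, j) = -1 + 5*a
((6*5)*(-4))*(-118 + V(-3, 13)) = ((6*5)*(-4))*(-118 + (-1 + 5*(-3))) = (30*(-4))*(-118 + (-1 - 15)) = -120*(-118 - 16) = -120*(-134) = 16080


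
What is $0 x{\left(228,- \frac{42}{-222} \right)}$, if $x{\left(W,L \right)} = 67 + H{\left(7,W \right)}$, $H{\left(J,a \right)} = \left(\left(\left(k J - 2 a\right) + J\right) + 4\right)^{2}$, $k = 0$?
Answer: $0$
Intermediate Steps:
$H{\left(J,a \right)} = \left(4 + J - 2 a\right)^{2}$ ($H{\left(J,a \right)} = \left(\left(\left(0 J - 2 a\right) + J\right) + 4\right)^{2} = \left(\left(\left(0 - 2 a\right) + J\right) + 4\right)^{2} = \left(\left(- 2 a + J\right) + 4\right)^{2} = \left(\left(J - 2 a\right) + 4\right)^{2} = \left(4 + J - 2 a\right)^{2}$)
$x{\left(W,L \right)} = 67 + \left(11 - 2 W\right)^{2}$ ($x{\left(W,L \right)} = 67 + \left(4 + 7 - 2 W\right)^{2} = 67 + \left(11 - 2 W\right)^{2}$)
$0 x{\left(228,- \frac{42}{-222} \right)} = 0 \left(67 + \left(-11 + 2 \cdot 228\right)^{2}\right) = 0 \left(67 + \left(-11 + 456\right)^{2}\right) = 0 \left(67 + 445^{2}\right) = 0 \left(67 + 198025\right) = 0 \cdot 198092 = 0$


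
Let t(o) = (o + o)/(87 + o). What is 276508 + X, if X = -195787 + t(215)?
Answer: 12189086/151 ≈ 80722.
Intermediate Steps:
t(o) = 2*o/(87 + o) (t(o) = (2*o)/(87 + o) = 2*o/(87 + o))
X = -29563622/151 (X = -195787 + 2*215/(87 + 215) = -195787 + 2*215/302 = -195787 + 2*215*(1/302) = -195787 + 215/151 = -29563622/151 ≈ -1.9579e+5)
276508 + X = 276508 - 29563622/151 = 12189086/151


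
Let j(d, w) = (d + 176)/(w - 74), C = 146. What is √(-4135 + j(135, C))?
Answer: I*√594818/12 ≈ 64.27*I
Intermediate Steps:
j(d, w) = (176 + d)/(-74 + w)
√(-4135 + j(135, C)) = √(-4135 + (176 + 135)/(-74 + 146)) = √(-4135 + 311/72) = √(-297409/72) = I*√594818/12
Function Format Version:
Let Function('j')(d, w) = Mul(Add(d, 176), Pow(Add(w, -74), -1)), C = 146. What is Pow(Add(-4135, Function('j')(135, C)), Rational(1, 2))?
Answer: Mul(Rational(1, 12), I, Pow(594818, Rational(1, 2))) ≈ Mul(64.270, I)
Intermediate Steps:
Function('j')(d, w) = Mul(Pow(Add(-74, w), -1), Add(176, d)) (Function('j')(d, w) = Mul(Add(176, d), Pow(Add(-74, w), -1)) = Mul(Pow(Add(-74, w), -1), Add(176, d)))
Pow(Add(-4135, Function('j')(135, C)), Rational(1, 2)) = Pow(Add(-4135, Mul(Pow(Add(-74, 146), -1), Add(176, 135))), Rational(1, 2)) = Pow(Add(-4135, Mul(Pow(72, -1), 311)), Rational(1, 2)) = Pow(Add(-4135, Mul(Rational(1, 72), 311)), Rational(1, 2)) = Pow(Add(-4135, Rational(311, 72)), Rational(1, 2)) = Pow(Rational(-297409, 72), Rational(1, 2)) = Mul(Rational(1, 12), I, Pow(594818, Rational(1, 2)))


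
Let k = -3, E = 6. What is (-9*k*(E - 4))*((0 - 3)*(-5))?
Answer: 810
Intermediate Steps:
(-9*k*(E - 4))*((0 - 3)*(-5)) = (-(-27)*(6 - 4))*((0 - 3)*(-5)) = (-(-27)*2)*(-3*(-5)) = -9*(-6)*15 = 54*15 = 810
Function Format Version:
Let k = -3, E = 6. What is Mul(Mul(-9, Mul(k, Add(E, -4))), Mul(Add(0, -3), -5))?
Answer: 810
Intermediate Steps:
Mul(Mul(-9, Mul(k, Add(E, -4))), Mul(Add(0, -3), -5)) = Mul(Mul(-9, Mul(-3, Add(6, -4))), Mul(Add(0, -3), -5)) = Mul(Mul(-9, Mul(-3, 2)), Mul(-3, -5)) = Mul(Mul(-9, -6), 15) = Mul(54, 15) = 810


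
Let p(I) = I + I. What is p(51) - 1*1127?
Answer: -1025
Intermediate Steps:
p(I) = 2*I
p(51) - 1*1127 = 2*51 - 1*1127 = 102 - 1127 = -1025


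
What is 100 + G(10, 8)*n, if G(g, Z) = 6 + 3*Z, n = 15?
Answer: 550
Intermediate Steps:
100 + G(10, 8)*n = 100 + (6 + 3*8)*15 = 100 + (6 + 24)*15 = 100 + 30*15 = 100 + 450 = 550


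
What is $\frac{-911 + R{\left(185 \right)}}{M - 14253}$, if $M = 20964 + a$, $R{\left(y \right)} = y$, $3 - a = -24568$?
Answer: $- \frac{363}{15641} \approx -0.023208$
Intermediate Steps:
$a = 24571$ ($a = 3 - -24568 = 3 + 24568 = 24571$)
$M = 45535$ ($M = 20964 + 24571 = 45535$)
$\frac{-911 + R{\left(185 \right)}}{M - 14253} = \frac{-911 + 185}{45535 - 14253} = - \frac{726}{31282} = \left(-726\right) \frac{1}{31282} = - \frac{363}{15641}$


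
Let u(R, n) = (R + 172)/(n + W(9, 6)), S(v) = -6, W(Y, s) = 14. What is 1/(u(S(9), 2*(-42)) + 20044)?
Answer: 35/701457 ≈ 4.9896e-5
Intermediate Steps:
u(R, n) = (172 + R)/(14 + n) (u(R, n) = (R + 172)/(n + 14) = (172 + R)/(14 + n))
1/(u(S(9), 2*(-42)) + 20044) = 1/((172 - 6)/(14 + 2*(-42)) + 20044) = 1/(166/(14 - 84) + 20044) = 1/(166/(-70) + 20044) = 1/(-1/70*166 + 20044) = 1/(-83/35 + 20044) = 1/(701457/35) = 35/701457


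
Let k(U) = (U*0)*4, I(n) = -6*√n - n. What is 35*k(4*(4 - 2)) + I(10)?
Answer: -10 - 6*√10 ≈ -28.974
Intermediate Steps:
I(n) = -n - 6*√n
k(U) = 0 (k(U) = 0*4 = 0)
35*k(4*(4 - 2)) + I(10) = 35*0 + (-1*10 - 6*√10) = 0 + (-10 - 6*√10) = -10 - 6*√10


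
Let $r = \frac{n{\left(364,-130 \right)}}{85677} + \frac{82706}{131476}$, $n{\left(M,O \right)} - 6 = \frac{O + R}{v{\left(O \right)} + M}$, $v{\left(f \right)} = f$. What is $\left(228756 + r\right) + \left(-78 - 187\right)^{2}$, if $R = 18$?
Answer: $\frac{197020358037365927}{658971451242} \approx 2.9898 \cdot 10^{5}$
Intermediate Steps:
$n{\left(M,O \right)} = 6 + \frac{18 + O}{M + O}$ ($n{\left(M,O \right)} = 6 + \frac{O + 18}{O + M} = 6 + \frac{18 + O}{M + O}$)
$r = \frac{414573581525}{658971451242}$ ($r = \frac{\frac{1}{364 - 130} \left(18 + 6 \cdot 364 + 7 \left(-130\right)\right)}{85677} + \frac{82706}{131476} = \frac{18 + 2184 - 910}{234} \cdot \frac{1}{85677} + 82706 \cdot \frac{1}{131476} = \frac{1}{234} \cdot 1292 \cdot \frac{1}{85677} + \frac{41353}{65738} = \frac{646}{117} \cdot \frac{1}{85677} + \frac{41353}{65738} = \frac{646}{10024209} + \frac{41353}{65738} = \frac{414573581525}{658971451242} \approx 0.62912$)
$\left(228756 + r\right) + \left(-78 - 187\right)^{2} = \left(228756 + \frac{414573581525}{658971451242}\right) + \left(-78 - 187\right)^{2} = \frac{150744087873896477}{658971451242} + \left(-265\right)^{2} = \frac{150744087873896477}{658971451242} + 70225 = \frac{197020358037365927}{658971451242}$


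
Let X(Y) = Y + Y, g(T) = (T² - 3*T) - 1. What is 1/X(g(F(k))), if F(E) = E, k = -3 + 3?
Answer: -½ ≈ -0.50000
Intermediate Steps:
k = 0
g(T) = -1 + T² - 3*T
X(Y) = 2*Y
1/X(g(F(k))) = 1/(2*(-1 + 0² - 3*0)) = 1/(2*(-1 + 0 + 0)) = 1/(2*(-1)) = 1/(-2) = -½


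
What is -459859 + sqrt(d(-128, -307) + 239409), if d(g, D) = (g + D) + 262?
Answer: -459859 + 2*sqrt(59809) ≈ -4.5937e+5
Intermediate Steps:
d(g, D) = 262 + D + g (d(g, D) = (D + g) + 262 = 262 + D + g)
-459859 + sqrt(d(-128, -307) + 239409) = -459859 + sqrt((262 - 307 - 128) + 239409) = -459859 + sqrt(-173 + 239409) = -459859 + sqrt(239236) = -459859 + 2*sqrt(59809)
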